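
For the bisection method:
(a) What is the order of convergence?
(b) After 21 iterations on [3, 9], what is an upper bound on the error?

(a) Bisection has linear (order 1) convergence; the error is halved each step.

(b) Error bound = (b-a)/2^n = (9 - 3)/2^{21}
    = 6/2^{21}

(a) 1 (linear); (b) error ≤ 2.86e-06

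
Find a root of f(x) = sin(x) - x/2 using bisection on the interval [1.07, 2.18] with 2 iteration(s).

f(x) = sin(x) - x/2
Initial interval: [1.07, 2.18]

Iteration 1:
  c_1 = (1.070000 + 2.180000)/2 = 1.625000
  f(c_1) = f(1.625000) = 0.186031
  f(a) × f(c) ≥ 0, new interval: [1.625000, 2.180000]
Iteration 2:
  c_2 = (1.625000 + 2.180000)/2 = 1.902500
  f(c_2) = f(1.902500) = -0.005761
  f(a) × f(c) < 0, new interval: [1.625000, 1.902500]

After 2 iteration(s), the approximation is c_2 = 1.902500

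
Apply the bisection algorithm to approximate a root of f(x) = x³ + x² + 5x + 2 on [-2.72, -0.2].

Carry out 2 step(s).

f(x) = x³ + x² + 5x + 2
Initial interval: [-2.72, -0.2]

Iteration 1:
  c_1 = (-2.720000 + (-0.200000))/2 = -1.460000
  f(c_1) = f(-1.460000) = -6.280536
  f(a) × f(c) ≥ 0, new interval: [-1.460000, -0.200000]
Iteration 2:
  c_2 = (-1.460000 + (-0.200000))/2 = -0.830000
  f(c_2) = f(-0.830000) = -2.032887
  f(a) × f(c) ≥ 0, new interval: [-0.830000, -0.200000]

After 2 iteration(s), the approximation is c_2 = -0.830000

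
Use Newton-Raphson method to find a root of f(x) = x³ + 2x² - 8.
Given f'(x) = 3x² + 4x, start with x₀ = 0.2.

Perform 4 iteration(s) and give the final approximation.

f(x) = x³ + 2x² - 8
f'(x) = 3x² + 4x
x₀ = 0.2

Newton-Raphson formula: x_{n+1} = x_n - f(x_n)/f'(x_n)

Iteration 1:
  f(0.200000) = -7.912000
  f'(0.200000) = 0.920000
  x_1 = 0.200000 - (-7.912000)/0.920000 = 8.800000
Iteration 2:
  f(8.800000) = 828.352000
  f'(8.800000) = 267.520000
  x_2 = 8.800000 - 828.352000/267.520000 = 5.703589
Iteration 3:
  f(5.703589) = 242.604837
  f'(5.703589) = 120.407120
  x_3 = 5.703589 - 242.604837/120.407120 = 3.688717
Iteration 4:
  f(3.688717) = 69.404303
  f'(3.688717) = 55.574776
  x_4 = 3.688717 - 69.404303/55.574776 = 2.439872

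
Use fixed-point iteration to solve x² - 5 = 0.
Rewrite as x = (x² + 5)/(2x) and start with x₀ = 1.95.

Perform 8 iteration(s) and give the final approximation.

Equation: x² - 5 = 0
Fixed-point form: x = (x² + 5)/(2x)
x₀ = 1.95

x_1 = g(1.950000) = 2.257051
x_2 = g(2.257051) = 2.236166
x_3 = g(2.236166) = 2.236068
x_4 = g(2.236068) = 2.236068
x_5 = g(2.236068) = 2.236068
x_6 = g(2.236068) = 2.236068
x_7 = g(2.236068) = 2.236068
x_8 = g(2.236068) = 2.236068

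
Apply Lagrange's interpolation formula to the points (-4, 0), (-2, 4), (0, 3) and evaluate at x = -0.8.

Lagrange interpolation formula:
P(x) = Σ yᵢ × Lᵢ(x)
where Lᵢ(x) = Π_{j≠i} (x - xⱼ)/(xᵢ - xⱼ)

L_0(-0.8) = (-0.8 - (-2))/(-4 - (-2)) × (-0.8 - 0)/(-4 - 0) = -0.120000
L_1(-0.8) = (-0.8 - (-4))/(-2 - (-4)) × (-0.8 - 0)/(-2 - 0) = 0.640000
L_2(-0.8) = (-0.8 - (-4))/(0 - (-4)) × (-0.8 - (-2))/(0 - (-2)) = 0.480000

P(-0.8) = 0×L_0(-0.8) + 4×L_1(-0.8) + 3×L_2(-0.8)
P(-0.8) = 4.000000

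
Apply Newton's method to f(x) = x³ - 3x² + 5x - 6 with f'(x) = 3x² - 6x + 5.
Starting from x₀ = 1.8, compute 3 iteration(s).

f(x) = x³ - 3x² + 5x - 6
f'(x) = 3x² - 6x + 5
x₀ = 1.8

Newton-Raphson formula: x_{n+1} = x_n - f(x_n)/f'(x_n)

Iteration 1:
  f(1.800000) = -0.888000
  f'(1.800000) = 3.920000
  x_1 = 1.800000 - (-0.888000)/3.920000 = 2.026531
Iteration 2:
  f(2.026531) = 0.134783
  f'(2.026531) = 5.161295
  x_2 = 2.026531 - 0.134783/5.161295 = 2.000416
Iteration 3:
  f(2.000416) = 0.002082
  f'(2.000416) = 5.002499
  x_3 = 2.000416 - 0.002082/5.002499 = 2.000000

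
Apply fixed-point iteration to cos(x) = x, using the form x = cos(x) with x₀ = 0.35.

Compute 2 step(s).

Equation: cos(x) = x
Fixed-point form: x = cos(x)
x₀ = 0.35

x_1 = g(0.350000) = 0.939373
x_2 = g(0.939373) = 0.590294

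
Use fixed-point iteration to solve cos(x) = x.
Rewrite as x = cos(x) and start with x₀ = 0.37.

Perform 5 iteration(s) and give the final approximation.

Equation: cos(x) = x
Fixed-point form: x = cos(x)
x₀ = 0.37

x_1 = g(0.370000) = 0.932327
x_2 = g(0.932327) = 0.595967
x_3 = g(0.595967) = 0.827606
x_4 = g(0.827606) = 0.676640
x_5 = g(0.676640) = 0.779681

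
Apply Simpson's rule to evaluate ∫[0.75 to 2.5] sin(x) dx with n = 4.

f(x) = sin(x)
a = 0.75, b = 2.5, n = 4
h = (b - a)/n = 0.437500

Simpson's rule: (h/3)[f(x₀) + 4f(x₁) + 2f(x₂) + ... + f(xₙ)]

x_0 = 0.7500, f(x_0) = 0.681639, coefficient = 1
x_1 = 1.1875, f(x_1) = 0.927437, coefficient = 4
x_2 = 1.6250, f(x_2) = 0.998531, coefficient = 2
x_3 = 2.0625, f(x_3) = 0.881530, coefficient = 4
x_4 = 2.5000, f(x_4) = 0.598472, coefficient = 1

I ≈ (0.437500/3) × 10.513040 = 1.533152
Exact value: 1.532832
Error: 0.000319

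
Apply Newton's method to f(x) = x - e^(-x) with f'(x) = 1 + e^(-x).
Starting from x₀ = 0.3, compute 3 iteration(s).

f(x) = x - e^(-x)
f'(x) = 1 + e^(-x)
x₀ = 0.3

Newton-Raphson formula: x_{n+1} = x_n - f(x_n)/f'(x_n)

Iteration 1:
  f(0.300000) = -0.440818
  f'(0.300000) = 1.740818
  x_1 = 0.300000 - (-0.440818)/1.740818 = 0.553225
Iteration 2:
  f(0.553225) = -0.021868
  f'(0.553225) = 1.575092
  x_2 = 0.553225 - (-0.021868)/1.575092 = 0.567108
Iteration 3:
  f(0.567108) = -0.000055
  f'(0.567108) = 1.567163
  x_3 = 0.567108 - (-0.000055)/1.567163 = 0.567143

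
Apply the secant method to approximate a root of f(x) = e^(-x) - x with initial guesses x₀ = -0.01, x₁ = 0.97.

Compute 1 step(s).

f(x) = e^(-x) - x
x₀ = -0.01, x₁ = 0.97

Secant formula: x_{n+1} = x_n - f(x_n)(x_n - x_{n-1})/(f(x_n) - f(x_{n-1}))

Iteration 1:
  f(-0.010000) = 1.020050
  f(0.970000) = -0.590917
  x_2 = 0.970000 - (-0.590917)×(0.970000 - (-0.010000))/(-0.590917 - 1.020050)
       = 0.610527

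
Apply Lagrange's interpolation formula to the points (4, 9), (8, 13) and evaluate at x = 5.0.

Lagrange interpolation formula:
P(x) = Σ yᵢ × Lᵢ(x)
where Lᵢ(x) = Π_{j≠i} (x - xⱼ)/(xᵢ - xⱼ)

L_0(5.0) = (5.0 - 8)/(4 - 8) = 0.750000
L_1(5.0) = (5.0 - 4)/(8 - 4) = 0.250000

P(5.0) = 9×L_0(5.0) + 13×L_1(5.0)
P(5.0) = 10.000000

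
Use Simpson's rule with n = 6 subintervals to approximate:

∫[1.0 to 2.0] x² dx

f(x) = x²
a = 1.0, b = 2.0, n = 6
h = (b - a)/n = 0.166667

Simpson's rule: (h/3)[f(x₀) + 4f(x₁) + 2f(x₂) + ... + f(xₙ)]

x_0 = 1.0000, f(x_0) = 1.000000, coefficient = 1
x_1 = 1.1667, f(x_1) = 1.361111, coefficient = 4
x_2 = 1.3333, f(x_2) = 1.777778, coefficient = 2
x_3 = 1.5000, f(x_3) = 2.250000, coefficient = 4
x_4 = 1.6667, f(x_4) = 2.777778, coefficient = 2
x_5 = 1.8333, f(x_5) = 3.361111, coefficient = 4
x_6 = 2.0000, f(x_6) = 4.000000, coefficient = 1

I ≈ (0.166667/3) × 42.000000 = 2.333333
Exact value: 2.333333
Error: 0.000000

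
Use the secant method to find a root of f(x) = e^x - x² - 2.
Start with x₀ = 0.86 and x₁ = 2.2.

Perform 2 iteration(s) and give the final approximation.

f(x) = e^x - x² - 2
x₀ = 0.86, x₁ = 2.2

Secant formula: x_{n+1} = x_n - f(x_n)(x_n - x_{n-1})/(f(x_n) - f(x_{n-1}))

Iteration 1:
  f(0.860000) = -0.376439
  f(2.200000) = 2.185013
  x_2 = 2.200000 - 2.185013×(2.200000 - 0.860000)/(2.185013 - (-0.376439))
       = 1.056931
Iteration 2:
  f(2.200000) = 2.185013
  f(1.056931) = -0.239577
  x_3 = 1.056931 - (-0.239577)×(1.056931 - 2.200000)/(-0.239577 - 2.185013)
       = 1.169879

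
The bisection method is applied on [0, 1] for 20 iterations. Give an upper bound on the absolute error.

Bisection error bound: |error| ≤ (b-a)/2^n
|error| ≤ (1 - 0)/2^20 = 1/2^20
|error| ≤ 0.0000009537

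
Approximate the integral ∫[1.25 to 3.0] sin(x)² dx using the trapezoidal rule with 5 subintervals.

f(x) = sin(x)²
a = 1.25, b = 3.0, n = 5
h = (b - a)/n = 0.350000

Trapezoidal rule: (h/2)[f(x₀) + 2f(x₁) + 2f(x₂) + ... + f(xₙ)]

x_0 = 1.2500, f(x_0) = 0.900572, coefficient = 1
x_1 = 1.6000, f(x_1) = 0.999147, coefficient = 2
x_2 = 1.9500, f(x_2) = 0.862966, coefficient = 2
x_3 = 2.3000, f(x_3) = 0.556076, coefficient = 2
x_4 = 2.6500, f(x_4) = 0.222813, coefficient = 2
x_5 = 3.0000, f(x_5) = 0.019915, coefficient = 1

I ≈ (0.350000/2) × 6.202492 = 1.085436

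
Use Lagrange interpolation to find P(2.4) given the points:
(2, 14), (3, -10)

Lagrange interpolation formula:
P(x) = Σ yᵢ × Lᵢ(x)
where Lᵢ(x) = Π_{j≠i} (x - xⱼ)/(xᵢ - xⱼ)

L_0(2.4) = (2.4 - 3)/(2 - 3) = 0.600000
L_1(2.4) = (2.4 - 2)/(3 - 2) = 0.400000

P(2.4) = 14×L_0(2.4) + (-10)×L_1(2.4)
P(2.4) = 4.400000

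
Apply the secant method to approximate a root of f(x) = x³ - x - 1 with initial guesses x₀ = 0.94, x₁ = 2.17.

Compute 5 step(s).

f(x) = x³ - x - 1
x₀ = 0.94, x₁ = 2.17

Secant formula: x_{n+1} = x_n - f(x_n)(x_n - x_{n-1})/(f(x_n) - f(x_{n-1}))

Iteration 1:
  f(0.940000) = -1.109416
  f(2.170000) = 7.048313
  x_2 = 2.170000 - 7.048313×(2.170000 - 0.940000)/(7.048313 - (-1.109416))
       = 1.107275
Iteration 2:
  f(2.170000) = 7.048313
  f(1.107275) = -0.749693
  x_3 = 1.107275 - (-0.749693)×(1.107275 - 2.170000)/(-0.749693 - 7.048313)
       = 1.209444
Iteration 3:
  f(1.107275) = -0.749693
  f(1.209444) = -0.440324
  x_4 = 1.209444 - (-0.440324)×(1.209444 - 1.107275)/(-0.440324 - (-0.749693))
       = 1.354861
Iteration 4:
  f(1.209444) = -0.440324
  f(1.354861) = 0.132189
  x_5 = 1.354861 - 0.132189×(1.354861 - 1.209444)/(0.132189 - (-0.440324))
       = 1.321286
Iteration 5:
  f(1.354861) = 0.132189
  f(1.321286) = -0.014591
  x_6 = 1.321286 - (-0.014591)×(1.321286 - 1.354861)/(-0.014591 - 0.132189)
       = 1.324623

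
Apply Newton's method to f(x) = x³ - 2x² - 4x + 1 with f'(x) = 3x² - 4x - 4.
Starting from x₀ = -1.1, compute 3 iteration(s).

f(x) = x³ - 2x² - 4x + 1
f'(x) = 3x² - 4x - 4
x₀ = -1.1

Newton-Raphson formula: x_{n+1} = x_n - f(x_n)/f'(x_n)

Iteration 1:
  f(-1.100000) = 1.649000
  f'(-1.100000) = 4.030000
  x_1 = -1.100000 - 1.649000/4.030000 = -1.509181
Iteration 2:
  f(-1.509181) = -0.955884
  f'(-1.509181) = 8.869608
  x_2 = -1.509181 - (-0.955884)/8.869608 = -1.401410
Iteration 3:
  f(-1.401410) = -0.074563
  f'(-1.401410) = 7.497496
  x_3 = -1.401410 - (-0.074563)/7.497496 = -1.391465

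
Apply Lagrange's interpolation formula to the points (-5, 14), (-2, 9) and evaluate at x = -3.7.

Lagrange interpolation formula:
P(x) = Σ yᵢ × Lᵢ(x)
where Lᵢ(x) = Π_{j≠i} (x - xⱼ)/(xᵢ - xⱼ)

L_0(-3.7) = (-3.7 - (-2))/(-5 - (-2)) = 0.566667
L_1(-3.7) = (-3.7 - (-5))/(-2 - (-5)) = 0.433333

P(-3.7) = 14×L_0(-3.7) + 9×L_1(-3.7)
P(-3.7) = 11.833333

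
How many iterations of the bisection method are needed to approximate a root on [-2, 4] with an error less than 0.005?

We need (b-a)/2^n ≤ 0.005
(4 - (-2))/2^n ≤ 0.005
6/2^n ≤ 0.005
2^n ≥ 1200
n ≥ log₂(1200) = 10.23
n ≥ 11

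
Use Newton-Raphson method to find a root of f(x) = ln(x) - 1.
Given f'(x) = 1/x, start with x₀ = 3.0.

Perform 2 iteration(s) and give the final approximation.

f(x) = ln(x) - 1
f'(x) = 1/x
x₀ = 3.0

Newton-Raphson formula: x_{n+1} = x_n - f(x_n)/f'(x_n)

Iteration 1:
  f(3.000000) = 0.098612
  f'(3.000000) = 0.333333
  x_1 = 3.000000 - 0.098612/0.333333 = 2.704163
Iteration 2:
  f(2.704163) = -0.005208
  f'(2.704163) = 0.369800
  x_2 = 2.704163 - (-0.005208)/0.369800 = 2.718245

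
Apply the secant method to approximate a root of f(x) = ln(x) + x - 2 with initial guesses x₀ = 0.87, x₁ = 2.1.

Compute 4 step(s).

f(x) = ln(x) + x - 2
x₀ = 0.87, x₁ = 2.1

Secant formula: x_{n+1} = x_n - f(x_n)(x_n - x_{n-1})/(f(x_n) - f(x_{n-1}))

Iteration 1:
  f(0.870000) = -1.269262
  f(2.100000) = 0.841937
  x_2 = 2.100000 - 0.841937×(2.100000 - 0.870000)/(0.841937 - (-1.269262))
       = 1.609481
Iteration 2:
  f(2.100000) = 0.841937
  f(1.609481) = 0.085393
  x_3 = 1.609481 - 0.085393×(1.609481 - 2.100000)/(0.085393 - 0.841937)
       = 1.554115
Iteration 3:
  f(1.609481) = 0.085393
  f(1.554115) = -0.004979
  x_4 = 1.554115 - (-0.004979)×(1.554115 - 1.609481)/(-0.004979 - 0.085393)
       = 1.557165
Iteration 4:
  f(1.554115) = -0.004979
  f(1.557165) = 0.000032
  x_5 = 1.557165 - 0.000032×(1.557165 - 1.554115)/(0.000032 - (-0.004979))
       = 1.557146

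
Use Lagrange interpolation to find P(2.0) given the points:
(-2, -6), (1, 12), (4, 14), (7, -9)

Lagrange interpolation formula:
P(x) = Σ yᵢ × Lᵢ(x)
where Lᵢ(x) = Π_{j≠i} (x - xⱼ)/(xᵢ - xⱼ)

L_0(2.0) = (2.0 - 1)/(-2 - 1) × (2.0 - 4)/(-2 - 4) × (2.0 - 7)/(-2 - 7) = -0.061728
L_1(2.0) = (2.0 - (-2))/(1 - (-2)) × (2.0 - 4)/(1 - 4) × (2.0 - 7)/(1 - 7) = 0.740741
L_2(2.0) = (2.0 - (-2))/(4 - (-2)) × (2.0 - 1)/(4 - 1) × (2.0 - 7)/(4 - 7) = 0.370370
L_3(2.0) = (2.0 - (-2))/(7 - (-2)) × (2.0 - 1)/(7 - 1) × (2.0 - 4)/(7 - 4) = -0.049383

P(2.0) = (-6)×L_0(2.0) + 12×L_1(2.0) + 14×L_2(2.0) + (-9)×L_3(2.0)
P(2.0) = 14.888889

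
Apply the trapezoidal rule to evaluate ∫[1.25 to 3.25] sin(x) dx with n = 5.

f(x) = sin(x)
a = 1.25, b = 3.25, n = 5
h = (b - a)/n = 0.400000

Trapezoidal rule: (h/2)[f(x₀) + 2f(x₁) + 2f(x₂) + ... + f(xₙ)]

x_0 = 1.2500, f(x_0) = 0.948985, coefficient = 1
x_1 = 1.6500, f(x_1) = 0.996865, coefficient = 2
x_2 = 2.0500, f(x_2) = 0.887362, coefficient = 2
x_3 = 2.4500, f(x_3) = 0.637765, coefficient = 2
x_4 = 2.8500, f(x_4) = 0.287478, coefficient = 2
x_5 = 3.2500, f(x_5) = -0.108195, coefficient = 1

I ≈ (0.400000/2) × 6.459730 = 1.291946
Exact value: 1.309452
Error: 0.017506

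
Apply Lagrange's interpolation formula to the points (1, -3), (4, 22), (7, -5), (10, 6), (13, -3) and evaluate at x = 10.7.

Lagrange interpolation formula:
P(x) = Σ yᵢ × Lᵢ(x)
where Lᵢ(x) = Π_{j≠i} (x - xⱼ)/(xᵢ - xⱼ)

L_0(10.7) = (10.7 - 4)/(1 - 4) × (10.7 - 7)/(1 - 7) × (10.7 - 10)/(1 - 10) × (10.7 - 13)/(1 - 13) = -0.020531
L_1(10.7) = (10.7 - 1)/(4 - 1) × (10.7 - 7)/(4 - 7) × (10.7 - 10)/(4 - 10) × (10.7 - 13)/(4 - 13) = 0.118895
L_2(10.7) = (10.7 - 1)/(7 - 1) × (10.7 - 4)/(7 - 4) × (10.7 - 10)/(7 - 10) × (10.7 - 13)/(7 - 13) = -0.322944
L_3(10.7) = (10.7 - 1)/(10 - 1) × (10.7 - 4)/(10 - 4) × (10.7 - 7)/(10 - 7) × (10.7 - 13)/(10 - 13) = 1.137994
L_4(10.7) = (10.7 - 1)/(13 - 1) × (10.7 - 4)/(13 - 4) × (10.7 - 7)/(13 - 7) × (10.7 - 10)/(13 - 10) = 0.086586

P(10.7) = (-3)×L_0(10.7) + 22×L_1(10.7) + (-5)×L_2(10.7) + 6×L_3(10.7) + (-3)×L_4(10.7)
P(10.7) = 10.860202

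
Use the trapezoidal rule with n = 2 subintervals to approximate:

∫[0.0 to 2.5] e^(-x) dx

f(x) = e^(-x)
a = 0.0, b = 2.5, n = 2
h = (b - a)/n = 1.250000

Trapezoidal rule: (h/2)[f(x₀) + 2f(x₁) + 2f(x₂) + ... + f(xₙ)]

x_0 = 0.0000, f(x_0) = 1.000000, coefficient = 1
x_1 = 1.2500, f(x_1) = 0.286505, coefficient = 2
x_2 = 2.5000, f(x_2) = 0.082085, coefficient = 1

I ≈ (1.250000/2) × 1.655095 = 1.034434
Exact value: 0.917915
Error: 0.116519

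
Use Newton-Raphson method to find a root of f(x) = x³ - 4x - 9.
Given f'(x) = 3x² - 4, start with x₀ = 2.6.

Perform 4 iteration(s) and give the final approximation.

f(x) = x³ - 4x - 9
f'(x) = 3x² - 4
x₀ = 2.6

Newton-Raphson formula: x_{n+1} = x_n - f(x_n)/f'(x_n)

Iteration 1:
  f(2.600000) = -1.824000
  f'(2.600000) = 16.280000
  x_1 = 2.600000 - (-1.824000)/16.280000 = 2.712039
Iteration 2:
  f(2.712039) = 0.099318
  f'(2.712039) = 18.065472
  x_2 = 2.712039 - 0.099318/18.065472 = 2.706542
Iteration 3:
  f(2.706542) = 0.000246
  f'(2.706542) = 17.976103
  x_3 = 2.706542 - 0.000246/17.976103 = 2.706528
Iteration 4:
  f(2.706528) = 0.000000
  f'(2.706528) = 17.975881
  x_4 = 2.706528 - 0.000000/17.975881 = 2.706528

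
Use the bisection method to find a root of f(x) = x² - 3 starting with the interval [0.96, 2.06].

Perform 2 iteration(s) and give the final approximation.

f(x) = x² - 3
Initial interval: [0.96, 2.06]

Iteration 1:
  c_1 = (0.960000 + 2.060000)/2 = 1.510000
  f(c_1) = f(1.510000) = -0.719900
  f(a) × f(c) ≥ 0, new interval: [1.510000, 2.060000]
Iteration 2:
  c_2 = (1.510000 + 2.060000)/2 = 1.785000
  f(c_2) = f(1.785000) = 0.186225
  f(a) × f(c) < 0, new interval: [1.510000, 1.785000]

After 2 iteration(s), the approximation is c_2 = 1.785000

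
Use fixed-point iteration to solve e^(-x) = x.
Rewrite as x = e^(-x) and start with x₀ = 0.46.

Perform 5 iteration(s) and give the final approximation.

Equation: e^(-x) = x
Fixed-point form: x = e^(-x)
x₀ = 0.46

x_1 = g(0.460000) = 0.631284
x_2 = g(0.631284) = 0.531909
x_3 = g(0.531909) = 0.587483
x_4 = g(0.587483) = 0.555724
x_5 = g(0.555724) = 0.573657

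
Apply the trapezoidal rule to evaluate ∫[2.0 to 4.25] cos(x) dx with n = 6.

f(x) = cos(x)
a = 2.0, b = 4.25, n = 6
h = (b - a)/n = 0.375000

Trapezoidal rule: (h/2)[f(x₀) + 2f(x₁) + 2f(x₂) + ... + f(xₙ)]

x_0 = 2.0000, f(x_0) = -0.416147, coefficient = 1
x_1 = 2.3750, f(x_1) = -0.720278, coefficient = 2
x_2 = 2.7500, f(x_2) = -0.924302, coefficient = 2
x_3 = 3.1250, f(x_3) = -0.999862, coefficient = 2
x_4 = 3.5000, f(x_4) = -0.936457, coefficient = 2
x_5 = 3.8750, f(x_5) = -0.742898, coefficient = 2
x_6 = 4.2500, f(x_6) = -0.446087, coefficient = 1

I ≈ (0.375000/2) × -9.509830 = -1.783093
Exact value: -1.804287
Error: 0.021194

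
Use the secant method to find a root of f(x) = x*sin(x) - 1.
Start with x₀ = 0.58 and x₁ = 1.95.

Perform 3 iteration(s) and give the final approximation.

f(x) = x*sin(x) - 1
x₀ = 0.58, x₁ = 1.95

Secant formula: x_{n+1} = x_n - f(x_n)(x_n - x_{n-1})/(f(x_n) - f(x_{n-1}))

Iteration 1:
  f(0.580000) = -0.682146
  f(1.950000) = 0.811471
  x_2 = 1.950000 - 0.811471×(1.950000 - 0.580000)/(0.811471 - (-0.682146))
       = 1.205689
Iteration 2:
  f(1.950000) = 0.811471
  f(1.205689) = 0.126217
  x_3 = 1.205689 - 0.126217×(1.205689 - 1.950000)/(0.126217 - 0.811471)
       = 1.068595
Iteration 3:
  f(1.205689) = 0.126217
  f(1.068595) = -0.063350
  x_4 = 1.068595 - (-0.063350)×(1.068595 - 1.205689)/(-0.063350 - 0.126217)
       = 1.114409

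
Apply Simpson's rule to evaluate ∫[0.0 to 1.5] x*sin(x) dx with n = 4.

f(x) = x*sin(x)
a = 0.0, b = 1.5, n = 4
h = (b - a)/n = 0.375000

Simpson's rule: (h/3)[f(x₀) + 4f(x₁) + 2f(x₂) + ... + f(xₙ)]

x_0 = 0.0000, f(x_0) = 0.000000, coefficient = 1
x_1 = 0.3750, f(x_1) = 0.137352, coefficient = 4
x_2 = 0.7500, f(x_2) = 0.511229, coefficient = 2
x_3 = 1.1250, f(x_3) = 1.015051, coefficient = 4
x_4 = 1.5000, f(x_4) = 1.496242, coefficient = 1

I ≈ (0.375000/3) × 7.128314 = 0.891039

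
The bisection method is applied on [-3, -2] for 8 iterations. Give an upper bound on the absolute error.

Bisection error bound: |error| ≤ (b-a)/2^n
|error| ≤ (-2 - (-3))/2^8 = 1/2^8
|error| ≤ 0.0039062500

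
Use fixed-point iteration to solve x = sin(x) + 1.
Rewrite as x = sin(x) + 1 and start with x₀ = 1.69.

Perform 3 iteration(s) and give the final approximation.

Equation: x = sin(x) + 1
Fixed-point form: x = sin(x) + 1
x₀ = 1.69

x_1 = g(1.690000) = 1.992904
x_2 = g(1.992904) = 1.912228
x_3 = g(1.912228) = 1.942276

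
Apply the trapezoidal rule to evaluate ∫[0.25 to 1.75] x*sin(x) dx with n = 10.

f(x) = x*sin(x)
a = 0.25, b = 1.75, n = 10
h = (b - a)/n = 0.150000

Trapezoidal rule: (h/2)[f(x₀) + 2f(x₁) + 2f(x₂) + ... + f(xₙ)]

x_0 = 0.2500, f(x_0) = 0.061851, coefficient = 1
x_1 = 0.4000, f(x_1) = 0.155767, coefficient = 2
x_2 = 0.5500, f(x_2) = 0.287478, coefficient = 2
x_3 = 0.7000, f(x_3) = 0.450952, coefficient = 2
x_4 = 0.8500, f(x_4) = 0.638588, coefficient = 2
x_5 = 1.0000, f(x_5) = 0.841471, coefficient = 2
x_6 = 1.1500, f(x_6) = 1.049679, coefficient = 2
x_7 = 1.3000, f(x_7) = 1.252626, coefficient = 2
x_8 = 1.4500, f(x_8) = 1.439434, coefficient = 2
x_9 = 1.6000, f(x_9) = 1.599318, coefficient = 2
x_10 = 1.7500, f(x_10) = 1.721975, coefficient = 1

I ≈ (0.150000/2) × 17.214452 = 1.291084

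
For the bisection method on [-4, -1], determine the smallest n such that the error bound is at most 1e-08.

We need (b-a)/2^n ≤ 1e-08
(-1 - (-4))/2^n ≤ 1e-08
3/2^n ≤ 1e-08
2^n ≥ 300000000
n ≥ log₂(300000000) = 28.16
n ≥ 29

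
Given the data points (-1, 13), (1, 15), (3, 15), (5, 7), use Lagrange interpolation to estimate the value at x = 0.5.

Lagrange interpolation formula:
P(x) = Σ yᵢ × Lᵢ(x)
where Lᵢ(x) = Π_{j≠i} (x - xⱼ)/(xᵢ - xⱼ)

L_0(0.5) = (0.5 - 1)/(-1 - 1) × (0.5 - 3)/(-1 - 3) × (0.5 - 5)/(-1 - 5) = 0.117188
L_1(0.5) = (0.5 - (-1))/(1 - (-1)) × (0.5 - 3)/(1 - 3) × (0.5 - 5)/(1 - 5) = 1.054688
L_2(0.5) = (0.5 - (-1))/(3 - (-1)) × (0.5 - 1)/(3 - 1) × (0.5 - 5)/(3 - 5) = -0.210938
L_3(0.5) = (0.5 - (-1))/(5 - (-1)) × (0.5 - 1)/(5 - 1) × (0.5 - 3)/(5 - 3) = 0.039062

P(0.5) = 13×L_0(0.5) + 15×L_1(0.5) + 15×L_2(0.5) + 7×L_3(0.5)
P(0.5) = 14.453125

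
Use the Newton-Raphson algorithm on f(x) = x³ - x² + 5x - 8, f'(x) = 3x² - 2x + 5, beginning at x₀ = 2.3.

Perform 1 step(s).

f(x) = x³ - x² + 5x - 8
f'(x) = 3x² - 2x + 5
x₀ = 2.3

Newton-Raphson formula: x_{n+1} = x_n - f(x_n)/f'(x_n)

Iteration 1:
  f(2.300000) = 10.377000
  f'(2.300000) = 16.270000
  x_1 = 2.300000 - 10.377000/16.270000 = 1.662200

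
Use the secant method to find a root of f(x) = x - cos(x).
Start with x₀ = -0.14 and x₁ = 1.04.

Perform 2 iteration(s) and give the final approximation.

f(x) = x - cos(x)
x₀ = -0.14, x₁ = 1.04

Secant formula: x_{n+1} = x_n - f(x_n)(x_n - x_{n-1})/(f(x_n) - f(x_{n-1}))

Iteration 1:
  f(-0.140000) = -1.130216
  f(1.040000) = 0.533780
  x_2 = 1.040000 - 0.533780×(1.040000 - (-0.140000))/(0.533780 - (-1.130216))
       = 0.661477
Iteration 2:
  f(1.040000) = 0.533780
  f(0.661477) = -0.127608
  x_3 = 0.661477 - (-0.127608)×(0.661477 - 1.040000)/(-0.127608 - 0.533780)
       = 0.734510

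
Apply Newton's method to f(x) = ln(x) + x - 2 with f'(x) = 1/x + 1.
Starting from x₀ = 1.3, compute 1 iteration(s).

f(x) = ln(x) + x - 2
f'(x) = 1/x + 1
x₀ = 1.3

Newton-Raphson formula: x_{n+1} = x_n - f(x_n)/f'(x_n)

Iteration 1:
  f(1.300000) = -0.437636
  f'(1.300000) = 1.769231
  x_1 = 1.300000 - (-0.437636)/1.769231 = 1.547359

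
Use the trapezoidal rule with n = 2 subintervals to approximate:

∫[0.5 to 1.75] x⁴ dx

f(x) = x⁴
a = 0.5, b = 1.75, n = 2
h = (b - a)/n = 0.625000

Trapezoidal rule: (h/2)[f(x₀) + 2f(x₁) + 2f(x₂) + ... + f(xₙ)]

x_0 = 0.5000, f(x_0) = 0.062500, coefficient = 1
x_1 = 1.1250, f(x_1) = 1.601807, coefficient = 2
x_2 = 1.7500, f(x_2) = 9.378906, coefficient = 1

I ≈ (0.625000/2) × 12.645020 = 3.951569
Exact value: 3.276367
Error: 0.675201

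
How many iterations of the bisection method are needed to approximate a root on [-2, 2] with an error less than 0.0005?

We need (b-a)/2^n ≤ 0.0005
(2 - (-2))/2^n ≤ 0.0005
4/2^n ≤ 0.0005
2^n ≥ 8000
n ≥ log₂(8000) = 12.97
n ≥ 13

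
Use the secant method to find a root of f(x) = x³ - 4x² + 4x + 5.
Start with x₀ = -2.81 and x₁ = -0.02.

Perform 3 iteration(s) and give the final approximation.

f(x) = x³ - 4x² + 4x + 5
x₀ = -2.81, x₁ = -0.02

Secant formula: x_{n+1} = x_n - f(x_n)(x_n - x_{n-1})/(f(x_n) - f(x_{n-1}))

Iteration 1:
  f(-2.810000) = -60.012441
  f(-0.020000) = 4.918392
  x_2 = -0.020000 - 4.918392×(-0.020000 - (-2.810000))/(4.918392 - (-60.012441))
       = -0.231337
Iteration 2:
  f(-0.020000) = 4.918392
  f(-0.231337) = 3.848202
  x_3 = -0.231337 - 3.848202×(-0.231337 - (-0.020000))/(3.848202 - 4.918392)
       = -0.991267
Iteration 3:
  f(-0.231337) = 3.848202
  f(-0.991267) = -3.869537
  x_4 = -0.991267 - (-3.869537)×(-0.991267 - (-0.231337))/(-3.869537 - 3.848202)
       = -0.610252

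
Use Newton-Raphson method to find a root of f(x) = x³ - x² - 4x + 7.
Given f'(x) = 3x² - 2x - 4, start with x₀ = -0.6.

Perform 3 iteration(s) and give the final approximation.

f(x) = x³ - x² - 4x + 7
f'(x) = 3x² - 2x - 4
x₀ = -0.6

Newton-Raphson formula: x_{n+1} = x_n - f(x_n)/f'(x_n)

Iteration 1:
  f(-0.600000) = 8.824000
  f'(-0.600000) = -1.720000
  x_1 = -0.600000 - 8.824000/(-1.720000) = 4.530233
Iteration 2:
  f(4.530233) = 61.330057
  f'(4.530233) = 48.508556
  x_2 = 4.530233 - 61.330057/48.508556 = 3.265918
Iteration 3:
  f(3.265918) = 18.105116
  f'(3.265918) = 21.466831
  x_3 = 3.265918 - 18.105116/21.466831 = 2.422519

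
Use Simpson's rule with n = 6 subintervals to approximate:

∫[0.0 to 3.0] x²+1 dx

f(x) = x²+1
a = 0.0, b = 3.0, n = 6
h = (b - a)/n = 0.500000

Simpson's rule: (h/3)[f(x₀) + 4f(x₁) + 2f(x₂) + ... + f(xₙ)]

x_0 = 0.0000, f(x_0) = 1.000000, coefficient = 1
x_1 = 0.5000, f(x_1) = 1.250000, coefficient = 4
x_2 = 1.0000, f(x_2) = 2.000000, coefficient = 2
x_3 = 1.5000, f(x_3) = 3.250000, coefficient = 4
x_4 = 2.0000, f(x_4) = 5.000000, coefficient = 2
x_5 = 2.5000, f(x_5) = 7.250000, coefficient = 4
x_6 = 3.0000, f(x_6) = 10.000000, coefficient = 1

I ≈ (0.500000/3) × 72.000000 = 12.000000
Exact value: 12.000000
Error: 0.000000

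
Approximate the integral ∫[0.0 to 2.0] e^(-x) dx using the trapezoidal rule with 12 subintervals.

f(x) = e^(-x)
a = 0.0, b = 2.0, n = 12
h = (b - a)/n = 0.166667

Trapezoidal rule: (h/2)[f(x₀) + 2f(x₁) + 2f(x₂) + ... + f(xₙ)]

x_0 = 0.0000, f(x_0) = 1.000000, coefficient = 1
x_1 = 0.1667, f(x_1) = 0.846482, coefficient = 2
x_2 = 0.3333, f(x_2) = 0.716531, coefficient = 2
x_3 = 0.5000, f(x_3) = 0.606531, coefficient = 2
x_4 = 0.6667, f(x_4) = 0.513417, coefficient = 2
x_5 = 0.8333, f(x_5) = 0.434598, coefficient = 2
x_6 = 1.0000, f(x_6) = 0.367879, coefficient = 2
x_7 = 1.1667, f(x_7) = 0.311403, coefficient = 2
x_8 = 1.3333, f(x_8) = 0.263597, coefficient = 2
x_9 = 1.5000, f(x_9) = 0.223130, coefficient = 2
x_10 = 1.6667, f(x_10) = 0.188876, coefficient = 2
x_11 = 1.8333, f(x_11) = 0.159880, coefficient = 2
x_12 = 2.0000, f(x_12) = 0.135335, coefficient = 1

I ≈ (0.166667/2) × 10.399984 = 0.866665
Exact value: 0.864665
Error: 0.002001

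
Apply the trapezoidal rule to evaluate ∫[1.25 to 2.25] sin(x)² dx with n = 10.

f(x) = sin(x)²
a = 1.25, b = 2.25, n = 10
h = (b - a)/n = 0.100000

Trapezoidal rule: (h/2)[f(x₀) + 2f(x₁) + 2f(x₂) + ... + f(xₙ)]

x_0 = 1.2500, f(x_0) = 0.900572, coefficient = 1
x_1 = 1.3500, f(x_1) = 0.952036, coefficient = 2
x_2 = 1.4500, f(x_2) = 0.985479, coefficient = 2
x_3 = 1.5500, f(x_3) = 0.999568, coefficient = 2
x_4 = 1.6500, f(x_4) = 0.993740, coefficient = 2
x_5 = 1.7500, f(x_5) = 0.968228, coefficient = 2
x_6 = 1.8500, f(x_6) = 0.924050, coefficient = 2
x_7 = 1.9500, f(x_7) = 0.862966, coefficient = 2
x_8 = 2.0500, f(x_8) = 0.787412, coefficient = 2
x_9 = 2.1500, f(x_9) = 0.700400, coefficient = 2
x_10 = 2.2500, f(x_10) = 0.605398, coefficient = 1

I ≈ (0.100000/2) × 17.853727 = 0.892686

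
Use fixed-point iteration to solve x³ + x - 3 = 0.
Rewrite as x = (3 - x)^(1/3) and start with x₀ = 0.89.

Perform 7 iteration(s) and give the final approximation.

Equation: x³ + x - 3 = 0
Fixed-point form: x = (3 - x)^(1/3)
x₀ = 0.89

x_1 = g(0.890000) = 1.282609
x_2 = g(1.282609) = 1.197539
x_3 = g(1.197539) = 1.216994
x_4 = g(1.216994) = 1.212600
x_5 = g(1.212600) = 1.213595
x_6 = g(1.213595) = 1.213370
x_7 = g(1.213370) = 1.213421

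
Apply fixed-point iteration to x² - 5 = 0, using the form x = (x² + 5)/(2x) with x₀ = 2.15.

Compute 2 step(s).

Equation: x² - 5 = 0
Fixed-point form: x = (x² + 5)/(2x)
x₀ = 2.15

x_1 = g(2.150000) = 2.237791
x_2 = g(2.237791) = 2.236069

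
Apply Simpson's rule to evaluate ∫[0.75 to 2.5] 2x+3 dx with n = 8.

f(x) = 2x+3
a = 0.75, b = 2.5, n = 8
h = (b - a)/n = 0.218750

Simpson's rule: (h/3)[f(x₀) + 4f(x₁) + 2f(x₂) + ... + f(xₙ)]

x_0 = 0.7500, f(x_0) = 4.500000, coefficient = 1
x_1 = 0.9688, f(x_1) = 4.937500, coefficient = 4
x_2 = 1.1875, f(x_2) = 5.375000, coefficient = 2
x_3 = 1.4062, f(x_3) = 5.812500, coefficient = 4
x_4 = 1.6250, f(x_4) = 6.250000, coefficient = 2
x_5 = 1.8438, f(x_5) = 6.687500, coefficient = 4
x_6 = 2.0625, f(x_6) = 7.125000, coefficient = 2
x_7 = 2.2812, f(x_7) = 7.562500, coefficient = 4
x_8 = 2.5000, f(x_8) = 8.000000, coefficient = 1

I ≈ (0.218750/3) × 150.000000 = 10.937500
Exact value: 10.937500
Error: 0.000000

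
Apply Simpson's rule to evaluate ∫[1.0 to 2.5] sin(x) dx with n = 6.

f(x) = sin(x)
a = 1.0, b = 2.5, n = 6
h = (b - a)/n = 0.250000

Simpson's rule: (h/3)[f(x₀) + 4f(x₁) + 2f(x₂) + ... + f(xₙ)]

x_0 = 1.0000, f(x_0) = 0.841471, coefficient = 1
x_1 = 1.2500, f(x_1) = 0.948985, coefficient = 4
x_2 = 1.5000, f(x_2) = 0.997495, coefficient = 2
x_3 = 1.7500, f(x_3) = 0.983986, coefficient = 4
x_4 = 2.0000, f(x_4) = 0.909297, coefficient = 2
x_5 = 2.2500, f(x_5) = 0.778073, coefficient = 4
x_6 = 2.5000, f(x_6) = 0.598472, coefficient = 1

I ≈ (0.250000/3) × 16.097703 = 1.341475
Exact value: 1.341446
Error: 0.000029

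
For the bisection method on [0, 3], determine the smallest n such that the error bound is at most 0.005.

We need (b-a)/2^n ≤ 0.005
(3 - 0)/2^n ≤ 0.005
3/2^n ≤ 0.005
2^n ≥ 600
n ≥ log₂(600) = 9.23
n ≥ 10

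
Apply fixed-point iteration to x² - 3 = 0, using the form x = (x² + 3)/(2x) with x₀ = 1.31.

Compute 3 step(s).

Equation: x² - 3 = 0
Fixed-point form: x = (x² + 3)/(2x)
x₀ = 1.31

x_1 = g(1.310000) = 1.800038
x_2 = g(1.800038) = 1.733335
x_3 = g(1.733335) = 1.732051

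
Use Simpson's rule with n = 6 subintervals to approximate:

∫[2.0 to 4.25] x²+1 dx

f(x) = x²+1
a = 2.0, b = 4.25, n = 6
h = (b - a)/n = 0.375000

Simpson's rule: (h/3)[f(x₀) + 4f(x₁) + 2f(x₂) + ... + f(xₙ)]

x_0 = 2.0000, f(x_0) = 5.000000, coefficient = 1
x_1 = 2.3750, f(x_1) = 6.640625, coefficient = 4
x_2 = 2.7500, f(x_2) = 8.562500, coefficient = 2
x_3 = 3.1250, f(x_3) = 10.765625, coefficient = 4
x_4 = 3.5000, f(x_4) = 13.250000, coefficient = 2
x_5 = 3.8750, f(x_5) = 16.015625, coefficient = 4
x_6 = 4.2500, f(x_6) = 19.062500, coefficient = 1

I ≈ (0.375000/3) × 201.375000 = 25.171875
Exact value: 25.171875
Error: 0.000000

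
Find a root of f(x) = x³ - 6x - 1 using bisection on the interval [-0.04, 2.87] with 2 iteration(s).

f(x) = x³ - 6x - 1
Initial interval: [-0.04, 2.87]

Iteration 1:
  c_1 = (-0.040000 + 2.870000)/2 = 1.415000
  f(c_1) = f(1.415000) = -6.656852
  f(a) × f(c) ≥ 0, new interval: [1.415000, 2.870000]
Iteration 2:
  c_2 = (1.415000 + 2.870000)/2 = 2.142500
  f(c_2) = f(2.142500) = -4.020269
  f(a) × f(c) ≥ 0, new interval: [2.142500, 2.870000]

After 2 iteration(s), the approximation is c_2 = 2.142500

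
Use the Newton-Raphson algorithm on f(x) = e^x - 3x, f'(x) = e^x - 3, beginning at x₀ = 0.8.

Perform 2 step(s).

f(x) = e^x - 3x
f'(x) = e^x - 3
x₀ = 0.8

Newton-Raphson formula: x_{n+1} = x_n - f(x_n)/f'(x_n)

Iteration 1:
  f(0.800000) = -0.174459
  f'(0.800000) = -0.774459
  x_1 = 0.800000 - (-0.174459)/(-0.774459) = 0.574734
Iteration 2:
  f(0.574734) = 0.052456
  f'(0.574734) = -1.223342
  x_2 = 0.574734 - 0.052456/(-1.223342) = 0.617613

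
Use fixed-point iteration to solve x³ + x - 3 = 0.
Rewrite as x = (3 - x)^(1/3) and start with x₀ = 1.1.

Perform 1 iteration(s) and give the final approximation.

Equation: x³ + x - 3 = 0
Fixed-point form: x = (3 - x)^(1/3)
x₀ = 1.1

x_1 = g(1.100000) = 1.238562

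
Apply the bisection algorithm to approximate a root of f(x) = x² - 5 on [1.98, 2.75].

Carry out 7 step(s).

f(x) = x² - 5
Initial interval: [1.98, 2.75]

Iteration 1:
  c_1 = (1.980000 + 2.750000)/2 = 2.365000
  f(c_1) = f(2.365000) = 0.593225
  f(a) × f(c) < 0, new interval: [1.980000, 2.365000]
Iteration 2:
  c_2 = (1.980000 + 2.365000)/2 = 2.172500
  f(c_2) = f(2.172500) = -0.280244
  f(a) × f(c) ≥ 0, new interval: [2.172500, 2.365000]
Iteration 3:
  c_3 = (2.172500 + 2.365000)/2 = 2.268750
  f(c_3) = f(2.268750) = 0.147227
  f(a) × f(c) < 0, new interval: [2.172500, 2.268750]
Iteration 4:
  c_4 = (2.172500 + 2.268750)/2 = 2.220625
  f(c_4) = f(2.220625) = -0.068825
  f(a) × f(c) ≥ 0, new interval: [2.220625, 2.268750]
Iteration 5:
  c_5 = (2.220625 + 2.268750)/2 = 2.244688
  f(c_5) = f(2.244688) = 0.038622
  f(a) × f(c) < 0, new interval: [2.220625, 2.244688]
Iteration 6:
  c_6 = (2.220625 + 2.244688)/2 = 2.232656
  f(c_6) = f(2.232656) = -0.015246
  f(a) × f(c) ≥ 0, new interval: [2.232656, 2.244688]
Iteration 7:
  c_7 = (2.232656 + 2.244688)/2 = 2.238672
  f(c_7) = f(2.238672) = 0.011652
  f(a) × f(c) < 0, new interval: [2.232656, 2.238672]

After 7 iteration(s), the approximation is c_7 = 2.238672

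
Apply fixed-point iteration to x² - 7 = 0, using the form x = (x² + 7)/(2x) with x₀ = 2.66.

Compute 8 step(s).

Equation: x² - 7 = 0
Fixed-point form: x = (x² + 7)/(2x)
x₀ = 2.66

x_1 = g(2.660000) = 2.645789
x_2 = g(2.645789) = 2.645751
x_3 = g(2.645751) = 2.645751
x_4 = g(2.645751) = 2.645751
x_5 = g(2.645751) = 2.645751
x_6 = g(2.645751) = 2.645751
x_7 = g(2.645751) = 2.645751
x_8 = g(2.645751) = 2.645751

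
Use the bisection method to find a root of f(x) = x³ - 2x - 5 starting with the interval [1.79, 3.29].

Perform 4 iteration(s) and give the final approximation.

f(x) = x³ - 2x - 5
Initial interval: [1.79, 3.29]

Iteration 1:
  c_1 = (1.790000 + 3.290000)/2 = 2.540000
  f(c_1) = f(2.540000) = 6.307064
  f(a) × f(c) < 0, new interval: [1.790000, 2.540000]
Iteration 2:
  c_2 = (1.790000 + 2.540000)/2 = 2.165000
  f(c_2) = f(2.165000) = 0.817842
  f(a) × f(c) < 0, new interval: [1.790000, 2.165000]
Iteration 3:
  c_3 = (1.790000 + 2.165000)/2 = 1.977500
  f(c_3) = f(1.977500) = -1.221974
  f(a) × f(c) ≥ 0, new interval: [1.977500, 2.165000]
Iteration 4:
  c_4 = (1.977500 + 2.165000)/2 = 2.071250
  f(c_4) = f(2.071250) = -0.256679
  f(a) × f(c) ≥ 0, new interval: [2.071250, 2.165000]

After 4 iteration(s), the approximation is c_4 = 2.071250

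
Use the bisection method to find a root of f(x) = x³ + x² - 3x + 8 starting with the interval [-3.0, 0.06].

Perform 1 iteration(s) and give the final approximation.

f(x) = x³ + x² - 3x + 8
Initial interval: [-3.0, 0.06]

Iteration 1:
  c_1 = (-3.000000 + 0.060000)/2 = -1.470000
  f(c_1) = f(-1.470000) = 11.394377
  f(a) × f(c) < 0, new interval: [-3.000000, -1.470000]

After 1 iteration(s), the approximation is c_1 = -1.470000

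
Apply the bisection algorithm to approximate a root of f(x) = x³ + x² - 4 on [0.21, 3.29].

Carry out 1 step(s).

f(x) = x³ + x² - 4
Initial interval: [0.21, 3.29]

Iteration 1:
  c_1 = (0.210000 + 3.290000)/2 = 1.750000
  f(c_1) = f(1.750000) = 4.421875
  f(a) × f(c) < 0, new interval: [0.210000, 1.750000]

After 1 iteration(s), the approximation is c_1 = 1.750000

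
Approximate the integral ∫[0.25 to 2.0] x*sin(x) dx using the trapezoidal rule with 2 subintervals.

f(x) = x*sin(x)
a = 0.25, b = 2.0, n = 2
h = (b - a)/n = 0.875000

Trapezoidal rule: (h/2)[f(x₀) + 2f(x₁) + 2f(x₂) + ... + f(xₙ)]

x_0 = 0.2500, f(x_0) = 0.061851, coefficient = 1
x_1 = 1.1250, f(x_1) = 1.015051, coefficient = 2
x_2 = 2.0000, f(x_2) = 1.818595, coefficient = 1

I ≈ (0.875000/2) × 3.910548 = 1.710865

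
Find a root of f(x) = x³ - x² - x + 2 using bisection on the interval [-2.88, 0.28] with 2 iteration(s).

f(x) = x³ - x² - x + 2
Initial interval: [-2.88, 0.28]

Iteration 1:
  c_1 = (-2.880000 + 0.280000)/2 = -1.300000
  f(c_1) = f(-1.300000) = -0.587000
  f(a) × f(c) ≥ 0, new interval: [-1.300000, 0.280000]
Iteration 2:
  c_2 = (-1.300000 + 0.280000)/2 = -0.510000
  f(c_2) = f(-0.510000) = 2.117249
  f(a) × f(c) < 0, new interval: [-1.300000, -0.510000]

After 2 iteration(s), the approximation is c_2 = -0.510000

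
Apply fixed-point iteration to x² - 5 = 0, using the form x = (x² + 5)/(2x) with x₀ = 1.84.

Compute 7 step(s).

Equation: x² - 5 = 0
Fixed-point form: x = (x² + 5)/(2x)
x₀ = 1.84

x_1 = g(1.840000) = 2.278696
x_2 = g(2.278696) = 2.236467
x_3 = g(2.236467) = 2.236068
x_4 = g(2.236068) = 2.236068
x_5 = g(2.236068) = 2.236068
x_6 = g(2.236068) = 2.236068
x_7 = g(2.236068) = 2.236068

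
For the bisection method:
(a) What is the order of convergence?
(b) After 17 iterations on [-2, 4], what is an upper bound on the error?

(a) Bisection has linear (order 1) convergence; the error is halved each step.

(b) Error bound = (b-a)/2^n = (4 - (-2))/2^{17}
    = 6/2^{17}

(a) 1 (linear); (b) error ≤ 4.58e-05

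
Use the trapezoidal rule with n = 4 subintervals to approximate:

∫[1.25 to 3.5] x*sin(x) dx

f(x) = x*sin(x)
a = 1.25, b = 3.5, n = 4
h = (b - a)/n = 0.562500

Trapezoidal rule: (h/2)[f(x₀) + 2f(x₁) + 2f(x₂) + ... + f(xₙ)]

x_0 = 1.2500, f(x_0) = 1.186231, coefficient = 1
x_1 = 1.8125, f(x_1) = 1.759814, coefficient = 2
x_2 = 2.3750, f(x_2) = 1.647502, coefficient = 2
x_3 = 2.9375, f(x_3) = 0.595369, coefficient = 2
x_4 = 3.5000, f(x_4) = -1.227741, coefficient = 1

I ≈ (0.562500/2) × 7.963858 = 2.239835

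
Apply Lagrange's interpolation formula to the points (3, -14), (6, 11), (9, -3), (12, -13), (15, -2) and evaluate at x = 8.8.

Lagrange interpolation formula:
P(x) = Σ yᵢ × Lᵢ(x)
where Lᵢ(x) = Π_{j≠i} (x - xⱼ)/(xᵢ - xⱼ)

L_0(8.8) = (8.8 - 6)/(3 - 6) × (8.8 - 9)/(3 - 9) × (8.8 - 12)/(3 - 12) × (8.8 - 15)/(3 - 15) = -0.005715
L_1(8.8) = (8.8 - 3)/(6 - 3) × (8.8 - 9)/(6 - 9) × (8.8 - 12)/(6 - 12) × (8.8 - 15)/(6 - 15) = 0.047355
L_2(8.8) = (8.8 - 3)/(9 - 3) × (8.8 - 6)/(9 - 6) × (8.8 - 12)/(9 - 12) × (8.8 - 15)/(9 - 15) = 0.994449
L_3(8.8) = (8.8 - 3)/(12 - 3) × (8.8 - 6)/(12 - 6) × (8.8 - 9)/(12 - 9) × (8.8 - 15)/(12 - 15) = -0.041435
L_4(8.8) = (8.8 - 3)/(15 - 3) × (8.8 - 6)/(15 - 6) × (8.8 - 9)/(15 - 9) × (8.8 - 12)/(15 - 12) = 0.005347

P(8.8) = (-14)×L_0(8.8) + 11×L_1(8.8) + (-3)×L_2(8.8) + (-13)×L_3(8.8) + (-2)×L_4(8.8)
P(8.8) = -1.854466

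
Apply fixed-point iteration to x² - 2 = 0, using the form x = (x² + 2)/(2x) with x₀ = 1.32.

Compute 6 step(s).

Equation: x² - 2 = 0
Fixed-point form: x = (x² + 2)/(2x)
x₀ = 1.32

x_1 = g(1.320000) = 1.417576
x_2 = g(1.417576) = 1.414218
x_3 = g(1.414218) = 1.414214
x_4 = g(1.414214) = 1.414214
x_5 = g(1.414214) = 1.414214
x_6 = g(1.414214) = 1.414214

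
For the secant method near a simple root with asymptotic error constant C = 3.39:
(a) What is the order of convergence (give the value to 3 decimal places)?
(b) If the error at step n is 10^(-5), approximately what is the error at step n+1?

(a) Secant method has superlinear convergence with order φ = (1+√5)/2 ≈ 1.618.
    This means |e_{n+1}| ≈ C|e_n|^1.618.

(b) With |e_n| = 10^(-5) and C = 3.39:
    |e_{n+1}| ≈ 3.39 × (10^(-5))^1.618 = 3.39 × 10^(-8.09)

(a) ≈ 1.618 (golden ratio); (b) |e_{n+1}| ≈ 2.754e-08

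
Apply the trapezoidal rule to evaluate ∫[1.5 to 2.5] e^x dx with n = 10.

f(x) = e^x
a = 1.5, b = 2.5, n = 10
h = (b - a)/n = 0.100000

Trapezoidal rule: (h/2)[f(x₀) + 2f(x₁) + 2f(x₂) + ... + f(xₙ)]

x_0 = 1.5000, f(x_0) = 4.481689, coefficient = 1
x_1 = 1.6000, f(x_1) = 4.953032, coefficient = 2
x_2 = 1.7000, f(x_2) = 5.473947, coefficient = 2
x_3 = 1.8000, f(x_3) = 6.049647, coefficient = 2
x_4 = 1.9000, f(x_4) = 6.685894, coefficient = 2
x_5 = 2.0000, f(x_5) = 7.389056, coefficient = 2
x_6 = 2.1000, f(x_6) = 8.166170, coefficient = 2
x_7 = 2.2000, f(x_7) = 9.025013, coefficient = 2
x_8 = 2.3000, f(x_8) = 9.974182, coefficient = 2
x_9 = 2.4000, f(x_9) = 11.023176, coefficient = 2
x_10 = 2.5000, f(x_10) = 12.182494, coefficient = 1

I ≈ (0.100000/2) × 154.144423 = 7.707221
Exact value: 7.700805
Error: 0.006416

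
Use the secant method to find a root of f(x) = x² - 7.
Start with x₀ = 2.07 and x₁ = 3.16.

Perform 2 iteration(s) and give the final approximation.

f(x) = x² - 7
x₀ = 2.07, x₁ = 3.16

Secant formula: x_{n+1} = x_n - f(x_n)(x_n - x_{n-1})/(f(x_n) - f(x_{n-1}))

Iteration 1:
  f(2.070000) = -2.715100
  f(3.160000) = 2.985600
  x_2 = 3.160000 - 2.985600×(3.160000 - 2.070000)/(2.985600 - (-2.715100))
       = 2.589140
Iteration 2:
  f(3.160000) = 2.985600
  f(2.589140) = -0.296356
  x_3 = 2.589140 - (-0.296356)×(2.589140 - 3.160000)/(-0.296356 - 2.985600)
       = 2.640688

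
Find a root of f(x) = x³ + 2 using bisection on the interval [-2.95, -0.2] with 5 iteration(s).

f(x) = x³ + 2
Initial interval: [-2.95, -0.2]

Iteration 1:
  c_1 = (-2.950000 + (-0.200000))/2 = -1.575000
  f(c_1) = f(-1.575000) = -1.906984
  f(a) × f(c) ≥ 0, new interval: [-1.575000, -0.200000]
Iteration 2:
  c_2 = (-1.575000 + (-0.200000))/2 = -0.887500
  f(c_2) = f(-0.887500) = 1.300955
  f(a) × f(c) < 0, new interval: [-1.575000, -0.887500]
Iteration 3:
  c_3 = (-1.575000 + (-0.887500))/2 = -1.231250
  f(c_3) = f(-1.231250) = 0.133454
  f(a) × f(c) < 0, new interval: [-1.575000, -1.231250]
Iteration 4:
  c_4 = (-1.575000 + (-1.231250))/2 = -1.403125
  f(c_4) = f(-1.403125) = -0.762416
  f(a) × f(c) ≥ 0, new interval: [-1.403125, -1.231250]
Iteration 5:
  c_5 = (-1.403125 + (-1.231250))/2 = -1.317188
  f(c_5) = f(-1.317188) = -0.285298
  f(a) × f(c) ≥ 0, new interval: [-1.317188, -1.231250]

After 5 iteration(s), the approximation is c_5 = -1.317188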